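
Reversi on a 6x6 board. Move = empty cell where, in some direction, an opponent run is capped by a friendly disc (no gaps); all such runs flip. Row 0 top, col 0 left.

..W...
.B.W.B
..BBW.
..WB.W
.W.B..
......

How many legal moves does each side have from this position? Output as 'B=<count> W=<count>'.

Answer: B=7 W=9

Derivation:
-- B to move --
(0,1): no bracket -> illegal
(0,3): flips 1 -> legal
(0,4): flips 1 -> legal
(1,2): no bracket -> illegal
(1,4): no bracket -> illegal
(2,1): flips 1 -> legal
(2,5): flips 1 -> legal
(3,0): no bracket -> illegal
(3,1): flips 1 -> legal
(3,4): no bracket -> illegal
(4,0): no bracket -> illegal
(4,2): flips 1 -> legal
(4,4): no bracket -> illegal
(4,5): no bracket -> illegal
(5,0): flips 2 -> legal
(5,1): no bracket -> illegal
(5,2): no bracket -> illegal
B mobility = 7
-- W to move --
(0,0): no bracket -> illegal
(0,1): no bracket -> illegal
(0,4): no bracket -> illegal
(0,5): no bracket -> illegal
(1,0): no bracket -> illegal
(1,2): flips 1 -> legal
(1,4): flips 1 -> legal
(2,0): flips 1 -> legal
(2,1): flips 2 -> legal
(2,5): no bracket -> illegal
(3,1): flips 1 -> legal
(3,4): flips 1 -> legal
(4,2): flips 1 -> legal
(4,4): no bracket -> illegal
(5,2): no bracket -> illegal
(5,3): flips 3 -> legal
(5,4): flips 1 -> legal
W mobility = 9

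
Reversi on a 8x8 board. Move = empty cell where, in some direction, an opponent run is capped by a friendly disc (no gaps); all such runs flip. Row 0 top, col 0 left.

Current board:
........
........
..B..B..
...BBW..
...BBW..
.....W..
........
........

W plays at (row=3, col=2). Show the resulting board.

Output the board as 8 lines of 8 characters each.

Place W at (3,2); scan 8 dirs for brackets.
Dir NW: first cell '.' (not opp) -> no flip
Dir N: opp run (2,2), next='.' -> no flip
Dir NE: first cell '.' (not opp) -> no flip
Dir W: first cell '.' (not opp) -> no flip
Dir E: opp run (3,3) (3,4) capped by W -> flip
Dir SW: first cell '.' (not opp) -> no flip
Dir S: first cell '.' (not opp) -> no flip
Dir SE: opp run (4,3), next='.' -> no flip
All flips: (3,3) (3,4)

Answer: ........
........
..B..B..
..WWWW..
...BBW..
.....W..
........
........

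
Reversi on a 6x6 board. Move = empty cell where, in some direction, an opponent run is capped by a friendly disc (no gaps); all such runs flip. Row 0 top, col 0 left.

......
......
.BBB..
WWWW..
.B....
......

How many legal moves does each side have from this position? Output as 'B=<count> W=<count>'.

Answer: B=4 W=8

Derivation:
-- B to move --
(2,0): no bracket -> illegal
(2,4): no bracket -> illegal
(3,4): no bracket -> illegal
(4,0): flips 1 -> legal
(4,2): flips 1 -> legal
(4,3): flips 2 -> legal
(4,4): flips 1 -> legal
B mobility = 4
-- W to move --
(1,0): flips 1 -> legal
(1,1): flips 2 -> legal
(1,2): flips 2 -> legal
(1,3): flips 2 -> legal
(1,4): flips 1 -> legal
(2,0): no bracket -> illegal
(2,4): no bracket -> illegal
(3,4): no bracket -> illegal
(4,0): no bracket -> illegal
(4,2): no bracket -> illegal
(5,0): flips 1 -> legal
(5,1): flips 1 -> legal
(5,2): flips 1 -> legal
W mobility = 8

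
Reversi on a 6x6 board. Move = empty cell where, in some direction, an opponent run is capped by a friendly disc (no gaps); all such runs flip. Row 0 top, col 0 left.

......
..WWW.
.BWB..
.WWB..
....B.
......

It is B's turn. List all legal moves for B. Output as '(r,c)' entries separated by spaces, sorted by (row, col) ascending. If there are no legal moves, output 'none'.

Answer: (0,1) (0,3) (0,5) (1,1) (3,0) (4,1) (4,3)

Derivation:
(0,1): flips 1 -> legal
(0,2): no bracket -> illegal
(0,3): flips 2 -> legal
(0,4): no bracket -> illegal
(0,5): flips 1 -> legal
(1,1): flips 1 -> legal
(1,5): no bracket -> illegal
(2,0): no bracket -> illegal
(2,4): no bracket -> illegal
(2,5): no bracket -> illegal
(3,0): flips 2 -> legal
(4,0): no bracket -> illegal
(4,1): flips 2 -> legal
(4,2): no bracket -> illegal
(4,3): flips 1 -> legal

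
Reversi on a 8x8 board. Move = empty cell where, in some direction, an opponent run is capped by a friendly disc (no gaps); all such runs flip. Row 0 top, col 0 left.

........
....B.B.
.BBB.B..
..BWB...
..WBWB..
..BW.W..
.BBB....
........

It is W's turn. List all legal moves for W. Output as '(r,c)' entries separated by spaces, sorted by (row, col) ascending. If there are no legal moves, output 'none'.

Answer: (1,1) (1,2) (1,3) (2,4) (3,1) (3,5) (4,6) (5,1) (7,1) (7,2) (7,3)

Derivation:
(0,3): no bracket -> illegal
(0,4): no bracket -> illegal
(0,5): no bracket -> illegal
(0,6): no bracket -> illegal
(0,7): no bracket -> illegal
(1,0): no bracket -> illegal
(1,1): flips 1 -> legal
(1,2): flips 2 -> legal
(1,3): flips 1 -> legal
(1,5): no bracket -> illegal
(1,7): no bracket -> illegal
(2,0): no bracket -> illegal
(2,4): flips 1 -> legal
(2,6): no bracket -> illegal
(2,7): no bracket -> illegal
(3,0): no bracket -> illegal
(3,1): flips 1 -> legal
(3,5): flips 2 -> legal
(3,6): no bracket -> illegal
(4,1): no bracket -> illegal
(4,6): flips 1 -> legal
(5,0): no bracket -> illegal
(5,1): flips 1 -> legal
(5,4): no bracket -> illegal
(5,6): no bracket -> illegal
(6,0): no bracket -> illegal
(6,4): no bracket -> illegal
(7,0): no bracket -> illegal
(7,1): flips 1 -> legal
(7,2): flips 2 -> legal
(7,3): flips 1 -> legal
(7,4): no bracket -> illegal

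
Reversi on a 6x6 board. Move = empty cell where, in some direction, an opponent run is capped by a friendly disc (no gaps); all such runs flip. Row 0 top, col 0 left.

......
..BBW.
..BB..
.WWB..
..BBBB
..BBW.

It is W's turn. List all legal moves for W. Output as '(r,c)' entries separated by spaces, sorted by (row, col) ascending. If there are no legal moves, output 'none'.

(0,1): no bracket -> illegal
(0,2): flips 2 -> legal
(0,3): no bracket -> illegal
(0,4): flips 2 -> legal
(1,1): flips 2 -> legal
(2,1): no bracket -> illegal
(2,4): no bracket -> illegal
(3,4): flips 2 -> legal
(3,5): no bracket -> illegal
(4,1): no bracket -> illegal
(5,1): flips 2 -> legal
(5,5): no bracket -> illegal

Answer: (0,2) (0,4) (1,1) (3,4) (5,1)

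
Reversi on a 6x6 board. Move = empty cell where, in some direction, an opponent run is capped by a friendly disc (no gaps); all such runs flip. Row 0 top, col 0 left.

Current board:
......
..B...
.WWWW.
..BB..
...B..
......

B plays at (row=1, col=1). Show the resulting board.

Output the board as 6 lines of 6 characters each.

Answer: ......
.BB...
.WBWW.
..BB..
...B..
......

Derivation:
Place B at (1,1); scan 8 dirs for brackets.
Dir NW: first cell '.' (not opp) -> no flip
Dir N: first cell '.' (not opp) -> no flip
Dir NE: first cell '.' (not opp) -> no flip
Dir W: first cell '.' (not opp) -> no flip
Dir E: first cell 'B' (not opp) -> no flip
Dir SW: first cell '.' (not opp) -> no flip
Dir S: opp run (2,1), next='.' -> no flip
Dir SE: opp run (2,2) capped by B -> flip
All flips: (2,2)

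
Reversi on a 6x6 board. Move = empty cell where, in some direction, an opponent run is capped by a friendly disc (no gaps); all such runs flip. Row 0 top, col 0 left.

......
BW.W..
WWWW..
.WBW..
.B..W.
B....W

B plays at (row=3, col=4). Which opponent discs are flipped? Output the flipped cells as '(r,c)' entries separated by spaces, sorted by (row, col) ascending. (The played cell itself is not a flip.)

Dir NW: opp run (2,3), next='.' -> no flip
Dir N: first cell '.' (not opp) -> no flip
Dir NE: first cell '.' (not opp) -> no flip
Dir W: opp run (3,3) capped by B -> flip
Dir E: first cell '.' (not opp) -> no flip
Dir SW: first cell '.' (not opp) -> no flip
Dir S: opp run (4,4), next='.' -> no flip
Dir SE: first cell '.' (not opp) -> no flip

Answer: (3,3)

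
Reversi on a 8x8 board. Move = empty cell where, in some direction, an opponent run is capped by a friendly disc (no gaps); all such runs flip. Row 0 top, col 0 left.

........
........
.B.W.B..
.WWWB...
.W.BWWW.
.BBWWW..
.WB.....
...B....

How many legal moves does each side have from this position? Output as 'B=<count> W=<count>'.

-- B to move --
(1,2): flips 1 -> legal
(1,3): flips 2 -> legal
(1,4): no bracket -> illegal
(2,0): no bracket -> illegal
(2,2): no bracket -> illegal
(2,4): no bracket -> illegal
(3,0): flips 4 -> legal
(3,5): flips 2 -> legal
(3,6): no bracket -> illegal
(3,7): no bracket -> illegal
(4,0): no bracket -> illegal
(4,2): no bracket -> illegal
(4,7): flips 3 -> legal
(5,0): no bracket -> illegal
(5,6): flips 4 -> legal
(5,7): no bracket -> illegal
(6,0): flips 1 -> legal
(6,3): flips 1 -> legal
(6,4): flips 2 -> legal
(6,5): flips 1 -> legal
(6,6): no bracket -> illegal
(7,0): flips 1 -> legal
(7,1): flips 1 -> legal
(7,2): no bracket -> illegal
B mobility = 12
-- W to move --
(1,0): flips 1 -> legal
(1,1): flips 1 -> legal
(1,2): no bracket -> illegal
(1,4): no bracket -> illegal
(1,5): no bracket -> illegal
(1,6): flips 4 -> legal
(2,0): no bracket -> illegal
(2,2): no bracket -> illegal
(2,4): flips 1 -> legal
(2,6): no bracket -> illegal
(3,0): no bracket -> illegal
(3,5): flips 1 -> legal
(3,6): no bracket -> illegal
(4,0): no bracket -> illegal
(4,2): flips 1 -> legal
(5,0): flips 2 -> legal
(6,0): no bracket -> illegal
(6,3): flips 2 -> legal
(6,4): no bracket -> illegal
(7,1): flips 1 -> legal
(7,2): no bracket -> illegal
(7,4): no bracket -> illegal
W mobility = 9

Answer: B=12 W=9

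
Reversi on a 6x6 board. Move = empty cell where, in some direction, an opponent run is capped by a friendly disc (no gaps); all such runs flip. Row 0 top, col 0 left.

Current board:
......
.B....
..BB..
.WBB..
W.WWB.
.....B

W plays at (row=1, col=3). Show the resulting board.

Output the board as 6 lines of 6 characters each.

Place W at (1,3); scan 8 dirs for brackets.
Dir NW: first cell '.' (not opp) -> no flip
Dir N: first cell '.' (not opp) -> no flip
Dir NE: first cell '.' (not opp) -> no flip
Dir W: first cell '.' (not opp) -> no flip
Dir E: first cell '.' (not opp) -> no flip
Dir SW: opp run (2,2) capped by W -> flip
Dir S: opp run (2,3) (3,3) capped by W -> flip
Dir SE: first cell '.' (not opp) -> no flip
All flips: (2,2) (2,3) (3,3)

Answer: ......
.B.W..
..WW..
.WBW..
W.WWB.
.....B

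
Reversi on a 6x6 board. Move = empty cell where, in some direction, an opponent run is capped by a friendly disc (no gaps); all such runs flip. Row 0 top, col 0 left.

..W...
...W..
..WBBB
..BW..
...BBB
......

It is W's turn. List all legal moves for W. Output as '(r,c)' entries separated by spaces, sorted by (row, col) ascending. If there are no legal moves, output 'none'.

Answer: (1,5) (3,1) (3,5) (4,2) (5,3) (5,5)

Derivation:
(1,2): no bracket -> illegal
(1,4): no bracket -> illegal
(1,5): flips 1 -> legal
(2,1): no bracket -> illegal
(3,1): flips 1 -> legal
(3,4): no bracket -> illegal
(3,5): flips 1 -> legal
(4,1): no bracket -> illegal
(4,2): flips 1 -> legal
(5,2): no bracket -> illegal
(5,3): flips 1 -> legal
(5,4): no bracket -> illegal
(5,5): flips 1 -> legal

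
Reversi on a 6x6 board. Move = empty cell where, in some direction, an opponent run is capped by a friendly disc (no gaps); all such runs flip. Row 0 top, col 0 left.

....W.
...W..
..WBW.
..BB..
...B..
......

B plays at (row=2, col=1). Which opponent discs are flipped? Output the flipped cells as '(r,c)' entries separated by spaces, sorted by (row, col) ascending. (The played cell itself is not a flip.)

Dir NW: first cell '.' (not opp) -> no flip
Dir N: first cell '.' (not opp) -> no flip
Dir NE: first cell '.' (not opp) -> no flip
Dir W: first cell '.' (not opp) -> no flip
Dir E: opp run (2,2) capped by B -> flip
Dir SW: first cell '.' (not opp) -> no flip
Dir S: first cell '.' (not opp) -> no flip
Dir SE: first cell 'B' (not opp) -> no flip

Answer: (2,2)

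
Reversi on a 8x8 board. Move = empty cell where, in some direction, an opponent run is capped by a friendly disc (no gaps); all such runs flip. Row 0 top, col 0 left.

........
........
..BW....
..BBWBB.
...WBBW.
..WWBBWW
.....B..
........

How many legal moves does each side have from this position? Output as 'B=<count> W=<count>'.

Answer: B=12 W=9

Derivation:
-- B to move --
(1,2): flips 2 -> legal
(1,3): flips 1 -> legal
(1,4): flips 1 -> legal
(2,4): flips 2 -> legal
(2,5): no bracket -> illegal
(3,7): flips 1 -> legal
(4,1): no bracket -> illegal
(4,2): flips 1 -> legal
(4,7): flips 2 -> legal
(5,1): flips 2 -> legal
(6,1): no bracket -> illegal
(6,2): flips 1 -> legal
(6,3): flips 2 -> legal
(6,4): no bracket -> illegal
(6,6): flips 2 -> legal
(6,7): flips 1 -> legal
B mobility = 12
-- W to move --
(1,1): no bracket -> illegal
(1,2): no bracket -> illegal
(1,3): no bracket -> illegal
(2,1): flips 2 -> legal
(2,4): flips 1 -> legal
(2,5): no bracket -> illegal
(2,6): flips 3 -> legal
(2,7): no bracket -> illegal
(3,1): flips 2 -> legal
(3,7): flips 2 -> legal
(4,1): flips 1 -> legal
(4,2): no bracket -> illegal
(4,7): no bracket -> illegal
(6,3): no bracket -> illegal
(6,4): flips 3 -> legal
(6,6): no bracket -> illegal
(7,4): flips 1 -> legal
(7,5): no bracket -> illegal
(7,6): flips 2 -> legal
W mobility = 9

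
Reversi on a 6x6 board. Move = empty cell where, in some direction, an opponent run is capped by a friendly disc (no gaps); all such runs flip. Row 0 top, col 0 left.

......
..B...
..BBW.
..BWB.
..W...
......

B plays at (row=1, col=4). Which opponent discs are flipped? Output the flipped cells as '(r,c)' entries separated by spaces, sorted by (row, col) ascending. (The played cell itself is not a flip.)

Dir NW: first cell '.' (not opp) -> no flip
Dir N: first cell '.' (not opp) -> no flip
Dir NE: first cell '.' (not opp) -> no flip
Dir W: first cell '.' (not opp) -> no flip
Dir E: first cell '.' (not opp) -> no flip
Dir SW: first cell 'B' (not opp) -> no flip
Dir S: opp run (2,4) capped by B -> flip
Dir SE: first cell '.' (not opp) -> no flip

Answer: (2,4)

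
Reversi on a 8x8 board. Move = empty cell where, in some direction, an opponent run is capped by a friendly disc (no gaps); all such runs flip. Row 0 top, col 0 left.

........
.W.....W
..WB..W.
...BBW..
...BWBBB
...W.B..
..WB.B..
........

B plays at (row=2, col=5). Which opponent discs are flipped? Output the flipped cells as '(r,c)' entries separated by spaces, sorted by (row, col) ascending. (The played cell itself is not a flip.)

Dir NW: first cell '.' (not opp) -> no flip
Dir N: first cell '.' (not opp) -> no flip
Dir NE: first cell '.' (not opp) -> no flip
Dir W: first cell '.' (not opp) -> no flip
Dir E: opp run (2,6), next='.' -> no flip
Dir SW: first cell 'B' (not opp) -> no flip
Dir S: opp run (3,5) capped by B -> flip
Dir SE: first cell '.' (not opp) -> no flip

Answer: (3,5)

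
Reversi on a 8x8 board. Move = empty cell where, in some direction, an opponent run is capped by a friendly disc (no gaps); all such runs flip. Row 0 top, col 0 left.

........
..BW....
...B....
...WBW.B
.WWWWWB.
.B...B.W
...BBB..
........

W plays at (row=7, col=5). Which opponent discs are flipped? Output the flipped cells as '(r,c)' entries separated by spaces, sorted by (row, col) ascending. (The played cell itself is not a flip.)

Dir NW: opp run (6,4), next='.' -> no flip
Dir N: opp run (6,5) (5,5) capped by W -> flip
Dir NE: first cell '.' (not opp) -> no flip
Dir W: first cell '.' (not opp) -> no flip
Dir E: first cell '.' (not opp) -> no flip
Dir SW: edge -> no flip
Dir S: edge -> no flip
Dir SE: edge -> no flip

Answer: (5,5) (6,5)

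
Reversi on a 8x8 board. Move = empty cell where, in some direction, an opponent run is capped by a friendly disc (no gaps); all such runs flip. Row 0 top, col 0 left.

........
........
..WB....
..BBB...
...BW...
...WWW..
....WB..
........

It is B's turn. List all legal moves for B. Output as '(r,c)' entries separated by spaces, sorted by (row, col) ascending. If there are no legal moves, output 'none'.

(1,1): flips 1 -> legal
(1,2): flips 1 -> legal
(1,3): no bracket -> illegal
(2,1): flips 1 -> legal
(3,1): no bracket -> illegal
(3,5): no bracket -> illegal
(4,2): no bracket -> illegal
(4,5): flips 2 -> legal
(4,6): no bracket -> illegal
(5,2): no bracket -> illegal
(5,6): no bracket -> illegal
(6,2): no bracket -> illegal
(6,3): flips 2 -> legal
(6,6): flips 2 -> legal
(7,3): no bracket -> illegal
(7,4): flips 3 -> legal
(7,5): no bracket -> illegal

Answer: (1,1) (1,2) (2,1) (4,5) (6,3) (6,6) (7,4)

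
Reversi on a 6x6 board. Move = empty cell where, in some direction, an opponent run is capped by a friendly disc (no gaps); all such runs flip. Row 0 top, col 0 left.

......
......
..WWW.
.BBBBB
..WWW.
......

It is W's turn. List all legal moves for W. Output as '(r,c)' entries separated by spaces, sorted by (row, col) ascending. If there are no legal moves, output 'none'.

Answer: (2,0) (2,1) (2,5) (4,0) (4,1) (4,5)

Derivation:
(2,0): flips 1 -> legal
(2,1): flips 1 -> legal
(2,5): flips 1 -> legal
(3,0): no bracket -> illegal
(4,0): flips 1 -> legal
(4,1): flips 1 -> legal
(4,5): flips 1 -> legal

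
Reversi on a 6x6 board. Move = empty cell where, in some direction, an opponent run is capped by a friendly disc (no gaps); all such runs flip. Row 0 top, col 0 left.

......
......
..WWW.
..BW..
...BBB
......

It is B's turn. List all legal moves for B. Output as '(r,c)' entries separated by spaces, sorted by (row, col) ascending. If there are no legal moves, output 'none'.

Answer: (1,1) (1,2) (1,3) (1,4) (3,4)

Derivation:
(1,1): flips 2 -> legal
(1,2): flips 1 -> legal
(1,3): flips 2 -> legal
(1,4): flips 1 -> legal
(1,5): no bracket -> illegal
(2,1): no bracket -> illegal
(2,5): no bracket -> illegal
(3,1): no bracket -> illegal
(3,4): flips 1 -> legal
(3,5): no bracket -> illegal
(4,2): no bracket -> illegal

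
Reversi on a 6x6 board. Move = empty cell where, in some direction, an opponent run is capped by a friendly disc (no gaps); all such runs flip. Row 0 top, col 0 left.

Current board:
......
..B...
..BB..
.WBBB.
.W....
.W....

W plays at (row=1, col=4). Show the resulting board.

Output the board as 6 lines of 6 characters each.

Answer: ......
..B.W.
..BW..
.WWBB.
.W....
.W....

Derivation:
Place W at (1,4); scan 8 dirs for brackets.
Dir NW: first cell '.' (not opp) -> no flip
Dir N: first cell '.' (not opp) -> no flip
Dir NE: first cell '.' (not opp) -> no flip
Dir W: first cell '.' (not opp) -> no flip
Dir E: first cell '.' (not opp) -> no flip
Dir SW: opp run (2,3) (3,2) capped by W -> flip
Dir S: first cell '.' (not opp) -> no flip
Dir SE: first cell '.' (not opp) -> no flip
All flips: (2,3) (3,2)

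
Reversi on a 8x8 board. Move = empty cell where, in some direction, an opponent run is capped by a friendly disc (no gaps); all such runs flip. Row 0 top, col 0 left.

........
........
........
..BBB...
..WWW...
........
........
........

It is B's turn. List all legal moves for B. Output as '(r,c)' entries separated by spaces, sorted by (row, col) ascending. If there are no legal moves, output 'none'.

(3,1): no bracket -> illegal
(3,5): no bracket -> illegal
(4,1): no bracket -> illegal
(4,5): no bracket -> illegal
(5,1): flips 1 -> legal
(5,2): flips 2 -> legal
(5,3): flips 1 -> legal
(5,4): flips 2 -> legal
(5,5): flips 1 -> legal

Answer: (5,1) (5,2) (5,3) (5,4) (5,5)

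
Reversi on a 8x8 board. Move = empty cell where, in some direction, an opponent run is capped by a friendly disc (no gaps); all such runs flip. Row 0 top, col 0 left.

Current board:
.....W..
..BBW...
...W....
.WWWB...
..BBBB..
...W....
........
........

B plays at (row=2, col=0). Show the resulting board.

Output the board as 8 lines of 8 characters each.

Answer: .....W..
..BBW...
B..W....
.BWWB...
..BBBB..
...W....
........
........

Derivation:
Place B at (2,0); scan 8 dirs for brackets.
Dir NW: edge -> no flip
Dir N: first cell '.' (not opp) -> no flip
Dir NE: first cell '.' (not opp) -> no flip
Dir W: edge -> no flip
Dir E: first cell '.' (not opp) -> no flip
Dir SW: edge -> no flip
Dir S: first cell '.' (not opp) -> no flip
Dir SE: opp run (3,1) capped by B -> flip
All flips: (3,1)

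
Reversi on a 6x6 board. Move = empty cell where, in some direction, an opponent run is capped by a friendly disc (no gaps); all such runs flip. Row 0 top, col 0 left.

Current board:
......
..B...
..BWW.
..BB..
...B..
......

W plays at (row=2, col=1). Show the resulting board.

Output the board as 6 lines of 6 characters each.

Place W at (2,1); scan 8 dirs for brackets.
Dir NW: first cell '.' (not opp) -> no flip
Dir N: first cell '.' (not opp) -> no flip
Dir NE: opp run (1,2), next='.' -> no flip
Dir W: first cell '.' (not opp) -> no flip
Dir E: opp run (2,2) capped by W -> flip
Dir SW: first cell '.' (not opp) -> no flip
Dir S: first cell '.' (not opp) -> no flip
Dir SE: opp run (3,2) (4,3), next='.' -> no flip
All flips: (2,2)

Answer: ......
..B...
.WWWW.
..BB..
...B..
......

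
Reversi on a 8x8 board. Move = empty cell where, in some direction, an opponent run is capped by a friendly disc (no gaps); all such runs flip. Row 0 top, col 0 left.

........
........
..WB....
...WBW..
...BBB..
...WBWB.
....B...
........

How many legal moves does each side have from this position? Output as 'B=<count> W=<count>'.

-- B to move --
(1,1): flips 2 -> legal
(1,2): no bracket -> illegal
(1,3): no bracket -> illegal
(2,1): flips 1 -> legal
(2,4): no bracket -> illegal
(2,5): flips 1 -> legal
(2,6): flips 1 -> legal
(3,1): no bracket -> illegal
(3,2): flips 1 -> legal
(3,6): flips 1 -> legal
(4,2): flips 1 -> legal
(4,6): flips 1 -> legal
(5,2): flips 1 -> legal
(6,2): flips 1 -> legal
(6,3): flips 1 -> legal
(6,5): flips 1 -> legal
(6,6): flips 1 -> legal
B mobility = 13
-- W to move --
(1,2): no bracket -> illegal
(1,3): flips 1 -> legal
(1,4): no bracket -> illegal
(2,4): flips 1 -> legal
(2,5): no bracket -> illegal
(3,2): no bracket -> illegal
(3,6): no bracket -> illegal
(4,2): no bracket -> illegal
(4,6): no bracket -> illegal
(4,7): no bracket -> illegal
(5,2): no bracket -> illegal
(5,7): flips 1 -> legal
(6,3): no bracket -> illegal
(6,5): no bracket -> illegal
(6,6): no bracket -> illegal
(6,7): no bracket -> illegal
(7,3): flips 1 -> legal
(7,4): no bracket -> illegal
(7,5): flips 1 -> legal
W mobility = 5

Answer: B=13 W=5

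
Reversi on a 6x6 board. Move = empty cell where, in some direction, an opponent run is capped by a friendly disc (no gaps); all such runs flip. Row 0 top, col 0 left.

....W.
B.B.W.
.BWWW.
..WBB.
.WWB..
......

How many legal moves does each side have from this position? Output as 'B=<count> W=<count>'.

-- B to move --
(0,3): no bracket -> illegal
(0,5): no bracket -> illegal
(1,1): flips 1 -> legal
(1,3): flips 1 -> legal
(1,5): flips 1 -> legal
(2,5): flips 3 -> legal
(3,0): no bracket -> illegal
(3,1): flips 1 -> legal
(3,5): no bracket -> illegal
(4,0): flips 2 -> legal
(5,0): no bracket -> illegal
(5,1): flips 1 -> legal
(5,2): flips 3 -> legal
(5,3): no bracket -> illegal
B mobility = 8
-- W to move --
(0,0): no bracket -> illegal
(0,1): flips 1 -> legal
(0,2): flips 1 -> legal
(0,3): no bracket -> illegal
(1,1): no bracket -> illegal
(1,3): no bracket -> illegal
(2,0): flips 1 -> legal
(2,5): no bracket -> illegal
(3,0): no bracket -> illegal
(3,1): no bracket -> illegal
(3,5): flips 2 -> legal
(4,4): flips 3 -> legal
(4,5): flips 1 -> legal
(5,2): no bracket -> illegal
(5,3): flips 2 -> legal
(5,4): flips 1 -> legal
W mobility = 8

Answer: B=8 W=8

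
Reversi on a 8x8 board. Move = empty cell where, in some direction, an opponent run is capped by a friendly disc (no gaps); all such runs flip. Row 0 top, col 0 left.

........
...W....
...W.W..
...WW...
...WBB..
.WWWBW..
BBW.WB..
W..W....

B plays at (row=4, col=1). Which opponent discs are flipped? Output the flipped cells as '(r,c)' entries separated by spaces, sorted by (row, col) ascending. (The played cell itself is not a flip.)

Answer: (5,1)

Derivation:
Dir NW: first cell '.' (not opp) -> no flip
Dir N: first cell '.' (not opp) -> no flip
Dir NE: first cell '.' (not opp) -> no flip
Dir W: first cell '.' (not opp) -> no flip
Dir E: first cell '.' (not opp) -> no flip
Dir SW: first cell '.' (not opp) -> no flip
Dir S: opp run (5,1) capped by B -> flip
Dir SE: opp run (5,2), next='.' -> no flip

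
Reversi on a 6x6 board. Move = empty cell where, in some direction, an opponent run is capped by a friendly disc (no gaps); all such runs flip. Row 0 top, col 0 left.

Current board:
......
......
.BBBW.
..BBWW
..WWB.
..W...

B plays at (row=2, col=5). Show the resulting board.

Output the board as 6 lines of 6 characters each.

Answer: ......
......
.BBBBB
..BBWW
..WWB.
..W...

Derivation:
Place B at (2,5); scan 8 dirs for brackets.
Dir NW: first cell '.' (not opp) -> no flip
Dir N: first cell '.' (not opp) -> no flip
Dir NE: edge -> no flip
Dir W: opp run (2,4) capped by B -> flip
Dir E: edge -> no flip
Dir SW: opp run (3,4) (4,3) (5,2), next=edge -> no flip
Dir S: opp run (3,5), next='.' -> no flip
Dir SE: edge -> no flip
All flips: (2,4)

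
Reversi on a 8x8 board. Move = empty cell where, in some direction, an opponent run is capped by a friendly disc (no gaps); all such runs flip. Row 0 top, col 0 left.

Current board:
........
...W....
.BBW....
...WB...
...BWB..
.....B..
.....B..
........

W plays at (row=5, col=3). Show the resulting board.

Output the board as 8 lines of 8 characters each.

Answer: ........
...W....
.BBW....
...WB...
...WWB..
...W.B..
.....B..
........

Derivation:
Place W at (5,3); scan 8 dirs for brackets.
Dir NW: first cell '.' (not opp) -> no flip
Dir N: opp run (4,3) capped by W -> flip
Dir NE: first cell 'W' (not opp) -> no flip
Dir W: first cell '.' (not opp) -> no flip
Dir E: first cell '.' (not opp) -> no flip
Dir SW: first cell '.' (not opp) -> no flip
Dir S: first cell '.' (not opp) -> no flip
Dir SE: first cell '.' (not opp) -> no flip
All flips: (4,3)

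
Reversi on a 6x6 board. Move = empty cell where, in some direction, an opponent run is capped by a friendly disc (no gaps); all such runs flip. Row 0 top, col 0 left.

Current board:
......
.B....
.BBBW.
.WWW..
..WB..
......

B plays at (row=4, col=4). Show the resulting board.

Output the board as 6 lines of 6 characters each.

Answer: ......
.B....
.BBBW.
.WWB..
..WBB.
......

Derivation:
Place B at (4,4); scan 8 dirs for brackets.
Dir NW: opp run (3,3) capped by B -> flip
Dir N: first cell '.' (not opp) -> no flip
Dir NE: first cell '.' (not opp) -> no flip
Dir W: first cell 'B' (not opp) -> no flip
Dir E: first cell '.' (not opp) -> no flip
Dir SW: first cell '.' (not opp) -> no flip
Dir S: first cell '.' (not opp) -> no flip
Dir SE: first cell '.' (not opp) -> no flip
All flips: (3,3)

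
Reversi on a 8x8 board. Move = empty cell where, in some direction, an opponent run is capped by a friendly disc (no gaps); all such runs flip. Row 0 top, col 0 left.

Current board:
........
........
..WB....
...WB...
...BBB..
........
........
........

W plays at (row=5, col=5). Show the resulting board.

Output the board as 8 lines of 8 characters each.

Place W at (5,5); scan 8 dirs for brackets.
Dir NW: opp run (4,4) capped by W -> flip
Dir N: opp run (4,5), next='.' -> no flip
Dir NE: first cell '.' (not opp) -> no flip
Dir W: first cell '.' (not opp) -> no flip
Dir E: first cell '.' (not opp) -> no flip
Dir SW: first cell '.' (not opp) -> no flip
Dir S: first cell '.' (not opp) -> no flip
Dir SE: first cell '.' (not opp) -> no flip
All flips: (4,4)

Answer: ........
........
..WB....
...WB...
...BWB..
.....W..
........
........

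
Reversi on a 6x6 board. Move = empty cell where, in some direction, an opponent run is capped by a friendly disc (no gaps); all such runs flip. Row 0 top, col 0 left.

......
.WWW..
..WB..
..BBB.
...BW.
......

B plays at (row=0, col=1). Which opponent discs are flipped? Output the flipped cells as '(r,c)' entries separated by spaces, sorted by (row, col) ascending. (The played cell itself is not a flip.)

Answer: (1,2)

Derivation:
Dir NW: edge -> no flip
Dir N: edge -> no flip
Dir NE: edge -> no flip
Dir W: first cell '.' (not opp) -> no flip
Dir E: first cell '.' (not opp) -> no flip
Dir SW: first cell '.' (not opp) -> no flip
Dir S: opp run (1,1), next='.' -> no flip
Dir SE: opp run (1,2) capped by B -> flip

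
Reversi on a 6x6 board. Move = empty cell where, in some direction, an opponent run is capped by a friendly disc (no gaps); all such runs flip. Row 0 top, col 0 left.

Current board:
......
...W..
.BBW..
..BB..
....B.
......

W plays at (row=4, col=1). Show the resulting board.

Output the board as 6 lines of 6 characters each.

Answer: ......
...W..
.BBW..
..WB..
.W..B.
......

Derivation:
Place W at (4,1); scan 8 dirs for brackets.
Dir NW: first cell '.' (not opp) -> no flip
Dir N: first cell '.' (not opp) -> no flip
Dir NE: opp run (3,2) capped by W -> flip
Dir W: first cell '.' (not opp) -> no flip
Dir E: first cell '.' (not opp) -> no flip
Dir SW: first cell '.' (not opp) -> no flip
Dir S: first cell '.' (not opp) -> no flip
Dir SE: first cell '.' (not opp) -> no flip
All flips: (3,2)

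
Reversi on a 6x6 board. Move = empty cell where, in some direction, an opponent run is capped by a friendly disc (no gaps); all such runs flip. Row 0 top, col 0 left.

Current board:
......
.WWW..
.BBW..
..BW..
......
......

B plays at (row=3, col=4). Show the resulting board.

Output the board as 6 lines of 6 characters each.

Answer: ......
.WWW..
.BBW..
..BBB.
......
......

Derivation:
Place B at (3,4); scan 8 dirs for brackets.
Dir NW: opp run (2,3) (1,2), next='.' -> no flip
Dir N: first cell '.' (not opp) -> no flip
Dir NE: first cell '.' (not opp) -> no flip
Dir W: opp run (3,3) capped by B -> flip
Dir E: first cell '.' (not opp) -> no flip
Dir SW: first cell '.' (not opp) -> no flip
Dir S: first cell '.' (not opp) -> no flip
Dir SE: first cell '.' (not opp) -> no flip
All flips: (3,3)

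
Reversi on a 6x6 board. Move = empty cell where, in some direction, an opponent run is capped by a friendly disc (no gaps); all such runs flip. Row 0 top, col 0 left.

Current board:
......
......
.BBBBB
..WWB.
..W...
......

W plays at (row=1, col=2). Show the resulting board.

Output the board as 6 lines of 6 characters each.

Answer: ......
..W...
.BWBBB
..WWB.
..W...
......

Derivation:
Place W at (1,2); scan 8 dirs for brackets.
Dir NW: first cell '.' (not opp) -> no flip
Dir N: first cell '.' (not opp) -> no flip
Dir NE: first cell '.' (not opp) -> no flip
Dir W: first cell '.' (not opp) -> no flip
Dir E: first cell '.' (not opp) -> no flip
Dir SW: opp run (2,1), next='.' -> no flip
Dir S: opp run (2,2) capped by W -> flip
Dir SE: opp run (2,3) (3,4), next='.' -> no flip
All flips: (2,2)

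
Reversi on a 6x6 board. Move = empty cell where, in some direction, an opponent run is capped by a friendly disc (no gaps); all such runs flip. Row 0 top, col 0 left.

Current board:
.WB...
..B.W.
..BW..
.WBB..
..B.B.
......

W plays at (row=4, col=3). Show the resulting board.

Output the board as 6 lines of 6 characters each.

Answer: .WB...
..B.W.
..BW..
.WBW..
..BWB.
......

Derivation:
Place W at (4,3); scan 8 dirs for brackets.
Dir NW: opp run (3,2), next='.' -> no flip
Dir N: opp run (3,3) capped by W -> flip
Dir NE: first cell '.' (not opp) -> no flip
Dir W: opp run (4,2), next='.' -> no flip
Dir E: opp run (4,4), next='.' -> no flip
Dir SW: first cell '.' (not opp) -> no flip
Dir S: first cell '.' (not opp) -> no flip
Dir SE: first cell '.' (not opp) -> no flip
All flips: (3,3)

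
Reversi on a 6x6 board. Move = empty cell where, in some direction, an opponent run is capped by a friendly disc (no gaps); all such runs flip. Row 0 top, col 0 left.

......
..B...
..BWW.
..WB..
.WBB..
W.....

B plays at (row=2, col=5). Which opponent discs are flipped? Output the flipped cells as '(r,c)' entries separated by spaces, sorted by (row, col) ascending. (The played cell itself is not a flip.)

Dir NW: first cell '.' (not opp) -> no flip
Dir N: first cell '.' (not opp) -> no flip
Dir NE: edge -> no flip
Dir W: opp run (2,4) (2,3) capped by B -> flip
Dir E: edge -> no flip
Dir SW: first cell '.' (not opp) -> no flip
Dir S: first cell '.' (not opp) -> no flip
Dir SE: edge -> no flip

Answer: (2,3) (2,4)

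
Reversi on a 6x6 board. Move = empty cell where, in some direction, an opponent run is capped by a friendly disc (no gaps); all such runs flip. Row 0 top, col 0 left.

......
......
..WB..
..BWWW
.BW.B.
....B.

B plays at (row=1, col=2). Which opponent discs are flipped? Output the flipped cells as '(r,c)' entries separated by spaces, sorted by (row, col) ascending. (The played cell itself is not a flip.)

Dir NW: first cell '.' (not opp) -> no flip
Dir N: first cell '.' (not opp) -> no flip
Dir NE: first cell '.' (not opp) -> no flip
Dir W: first cell '.' (not opp) -> no flip
Dir E: first cell '.' (not opp) -> no flip
Dir SW: first cell '.' (not opp) -> no flip
Dir S: opp run (2,2) capped by B -> flip
Dir SE: first cell 'B' (not opp) -> no flip

Answer: (2,2)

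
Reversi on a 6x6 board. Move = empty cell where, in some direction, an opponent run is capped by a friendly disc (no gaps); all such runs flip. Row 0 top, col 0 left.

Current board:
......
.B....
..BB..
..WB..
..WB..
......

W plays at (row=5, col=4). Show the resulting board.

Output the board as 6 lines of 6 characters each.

Place W at (5,4); scan 8 dirs for brackets.
Dir NW: opp run (4,3) capped by W -> flip
Dir N: first cell '.' (not opp) -> no flip
Dir NE: first cell '.' (not opp) -> no flip
Dir W: first cell '.' (not opp) -> no flip
Dir E: first cell '.' (not opp) -> no flip
Dir SW: edge -> no flip
Dir S: edge -> no flip
Dir SE: edge -> no flip
All flips: (4,3)

Answer: ......
.B....
..BB..
..WB..
..WW..
....W.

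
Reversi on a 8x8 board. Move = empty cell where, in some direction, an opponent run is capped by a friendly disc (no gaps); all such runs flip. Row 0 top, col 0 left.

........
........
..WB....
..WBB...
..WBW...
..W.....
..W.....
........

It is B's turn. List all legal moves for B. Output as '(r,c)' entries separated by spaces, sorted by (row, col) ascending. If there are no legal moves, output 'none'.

(1,1): flips 1 -> legal
(1,2): no bracket -> illegal
(1,3): no bracket -> illegal
(2,1): flips 2 -> legal
(3,1): flips 1 -> legal
(3,5): no bracket -> illegal
(4,1): flips 2 -> legal
(4,5): flips 1 -> legal
(5,1): flips 1 -> legal
(5,3): no bracket -> illegal
(5,4): flips 1 -> legal
(5,5): flips 1 -> legal
(6,1): flips 1 -> legal
(6,3): no bracket -> illegal
(7,1): no bracket -> illegal
(7,2): no bracket -> illegal
(7,3): no bracket -> illegal

Answer: (1,1) (2,1) (3,1) (4,1) (4,5) (5,1) (5,4) (5,5) (6,1)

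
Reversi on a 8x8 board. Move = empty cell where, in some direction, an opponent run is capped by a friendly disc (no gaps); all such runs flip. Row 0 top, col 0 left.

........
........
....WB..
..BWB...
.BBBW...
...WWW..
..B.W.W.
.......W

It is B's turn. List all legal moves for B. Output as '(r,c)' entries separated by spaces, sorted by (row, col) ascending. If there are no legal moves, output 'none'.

Answer: (1,4) (1,5) (2,3) (3,5) (4,5) (6,3) (6,5) (7,4) (7,5)

Derivation:
(1,3): no bracket -> illegal
(1,4): flips 1 -> legal
(1,5): flips 2 -> legal
(2,2): no bracket -> illegal
(2,3): flips 2 -> legal
(3,5): flips 2 -> legal
(4,5): flips 1 -> legal
(4,6): no bracket -> illegal
(5,2): no bracket -> illegal
(5,6): no bracket -> illegal
(5,7): no bracket -> illegal
(6,3): flips 1 -> legal
(6,5): flips 1 -> legal
(6,7): no bracket -> illegal
(7,3): no bracket -> illegal
(7,4): flips 3 -> legal
(7,5): flips 2 -> legal
(7,6): no bracket -> illegal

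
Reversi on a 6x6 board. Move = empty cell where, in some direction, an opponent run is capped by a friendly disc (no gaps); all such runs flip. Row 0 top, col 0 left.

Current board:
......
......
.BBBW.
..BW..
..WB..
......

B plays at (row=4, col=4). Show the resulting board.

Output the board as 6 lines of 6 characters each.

Place B at (4,4); scan 8 dirs for brackets.
Dir NW: opp run (3,3) capped by B -> flip
Dir N: first cell '.' (not opp) -> no flip
Dir NE: first cell '.' (not opp) -> no flip
Dir W: first cell 'B' (not opp) -> no flip
Dir E: first cell '.' (not opp) -> no flip
Dir SW: first cell '.' (not opp) -> no flip
Dir S: first cell '.' (not opp) -> no flip
Dir SE: first cell '.' (not opp) -> no flip
All flips: (3,3)

Answer: ......
......
.BBBW.
..BB..
..WBB.
......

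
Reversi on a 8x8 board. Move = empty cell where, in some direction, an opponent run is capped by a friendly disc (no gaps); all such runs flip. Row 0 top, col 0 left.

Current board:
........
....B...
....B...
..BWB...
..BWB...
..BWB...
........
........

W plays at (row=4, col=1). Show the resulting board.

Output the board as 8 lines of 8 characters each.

Answer: ........
....B...
....B...
..BWB...
.WWWB...
..BWB...
........
........

Derivation:
Place W at (4,1); scan 8 dirs for brackets.
Dir NW: first cell '.' (not opp) -> no flip
Dir N: first cell '.' (not opp) -> no flip
Dir NE: opp run (3,2), next='.' -> no flip
Dir W: first cell '.' (not opp) -> no flip
Dir E: opp run (4,2) capped by W -> flip
Dir SW: first cell '.' (not opp) -> no flip
Dir S: first cell '.' (not opp) -> no flip
Dir SE: opp run (5,2), next='.' -> no flip
All flips: (4,2)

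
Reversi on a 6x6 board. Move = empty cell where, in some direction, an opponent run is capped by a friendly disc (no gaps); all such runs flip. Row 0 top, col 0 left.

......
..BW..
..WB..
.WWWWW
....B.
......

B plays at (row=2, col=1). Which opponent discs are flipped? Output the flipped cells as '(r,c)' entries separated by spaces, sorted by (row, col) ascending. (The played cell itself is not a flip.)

Dir NW: first cell '.' (not opp) -> no flip
Dir N: first cell '.' (not opp) -> no flip
Dir NE: first cell 'B' (not opp) -> no flip
Dir W: first cell '.' (not opp) -> no flip
Dir E: opp run (2,2) capped by B -> flip
Dir SW: first cell '.' (not opp) -> no flip
Dir S: opp run (3,1), next='.' -> no flip
Dir SE: opp run (3,2), next='.' -> no flip

Answer: (2,2)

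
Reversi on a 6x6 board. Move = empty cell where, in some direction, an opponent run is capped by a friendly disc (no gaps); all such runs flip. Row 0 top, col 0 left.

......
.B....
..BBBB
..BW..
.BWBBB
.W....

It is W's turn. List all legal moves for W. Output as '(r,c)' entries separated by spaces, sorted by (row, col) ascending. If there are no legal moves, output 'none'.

Answer: (0,0) (1,2) (1,3) (1,5) (3,1) (4,0) (5,3) (5,5)

Derivation:
(0,0): flips 2 -> legal
(0,1): no bracket -> illegal
(0,2): no bracket -> illegal
(1,0): no bracket -> illegal
(1,2): flips 2 -> legal
(1,3): flips 1 -> legal
(1,4): no bracket -> illegal
(1,5): flips 1 -> legal
(2,0): no bracket -> illegal
(2,1): no bracket -> illegal
(3,0): no bracket -> illegal
(3,1): flips 2 -> legal
(3,4): no bracket -> illegal
(3,5): no bracket -> illegal
(4,0): flips 1 -> legal
(5,0): no bracket -> illegal
(5,2): no bracket -> illegal
(5,3): flips 1 -> legal
(5,4): no bracket -> illegal
(5,5): flips 1 -> legal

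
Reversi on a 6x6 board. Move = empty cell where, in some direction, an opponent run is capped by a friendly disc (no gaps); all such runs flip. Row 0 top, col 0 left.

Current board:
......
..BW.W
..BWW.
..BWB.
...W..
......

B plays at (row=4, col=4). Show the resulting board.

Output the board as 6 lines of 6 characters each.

Place B at (4,4); scan 8 dirs for brackets.
Dir NW: opp run (3,3) capped by B -> flip
Dir N: first cell 'B' (not opp) -> no flip
Dir NE: first cell '.' (not opp) -> no flip
Dir W: opp run (4,3), next='.' -> no flip
Dir E: first cell '.' (not opp) -> no flip
Dir SW: first cell '.' (not opp) -> no flip
Dir S: first cell '.' (not opp) -> no flip
Dir SE: first cell '.' (not opp) -> no flip
All flips: (3,3)

Answer: ......
..BW.W
..BWW.
..BBB.
...WB.
......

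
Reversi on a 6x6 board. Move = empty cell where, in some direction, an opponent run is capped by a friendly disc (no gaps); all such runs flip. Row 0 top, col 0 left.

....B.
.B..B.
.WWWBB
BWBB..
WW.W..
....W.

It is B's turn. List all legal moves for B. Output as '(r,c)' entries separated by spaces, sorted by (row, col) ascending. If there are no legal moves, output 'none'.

(1,0): flips 1 -> legal
(1,2): flips 2 -> legal
(1,3): flips 1 -> legal
(2,0): flips 3 -> legal
(3,4): no bracket -> illegal
(4,2): no bracket -> illegal
(4,4): no bracket -> illegal
(4,5): no bracket -> illegal
(5,0): flips 2 -> legal
(5,1): flips 3 -> legal
(5,2): flips 1 -> legal
(5,3): flips 1 -> legal
(5,5): no bracket -> illegal

Answer: (1,0) (1,2) (1,3) (2,0) (5,0) (5,1) (5,2) (5,3)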